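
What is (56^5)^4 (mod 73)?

(56)^5 ≡ 66 (mod 73)
(66)^4 ≡ 65 (mod 73)

65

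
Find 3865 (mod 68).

57

3865 = 56·68 + 57, so 3865 ≡ 57 (mod 68).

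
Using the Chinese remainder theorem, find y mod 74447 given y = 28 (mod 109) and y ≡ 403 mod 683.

45481

109⁻¹ mod 683: 109*94 ≡ 1 (mod 683), so 109⁻¹ ≡ 94.
y = 28 + 109*((403 − 28)*94 mod 683) = 28 + 109*417 = 45481.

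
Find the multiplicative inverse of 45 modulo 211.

136

211 = 4×45 + 31
45 = 1×31 + 14
31 = 2×14 + 3
14 = 4×3 + 2
3 = 1×2 + 1
2 = 2×1 + 0
gcd(45, 211) = 1, so the inverse exists.
Bézout: 1 = 16×211 − 75×45.
So 45⁻¹ ≡ −75 ≡ 136 (mod 211).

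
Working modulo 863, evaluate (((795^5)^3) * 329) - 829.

(795)^5 ≡ 504 (mod 863)
(504)^3 ≡ 603 (mod 863)
603 * 329 = 198387 ≡ 760 (mod 863)
760 - 829 = -69 ≡ 794 (mod 863)

794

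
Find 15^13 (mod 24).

13 in binary is 1101, i.e. 13 = 8 + 4 + 1.
15^1 ≡ 15 (mod 24)
15^2 ≡ 15^2 = 225 ≡ 9 (mod 24)
15^4 ≡ 9^2 = 81 ≡ 9 (mod 24)
15^8 ≡ 9^2 = 81 ≡ 9 (mod 24)
15^13 = 15^8 × 15^4 × 15^1 ≡ 9 × 9 × 15 (mod 24).
Accumulate the product:
9 × 9 = 81 ≡ 9
9 × 15 = 135 ≡ 15

15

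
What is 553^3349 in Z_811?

553^1 ≡ 553 (mod 811)
553^2 ≡ 553^2 = 305809 ≡ 62 (mod 811)
553^4 ≡ 62^2 = 3844 ≡ 600 (mod 811)
553^8 ≡ 600^2 = 360000 ≡ 727 (mod 811)
553^16 ≡ 727^2 = 528529 ≡ 568 (mod 811)
553^32 ≡ 568^2 = 322624 ≡ 657 (mod 811)
553^64 ≡ 657^2 = 431649 ≡ 197 (mod 811)
553^128 ≡ 197^2 = 38809 ≡ 692 (mod 811)
553^256 ≡ 692^2 = 478864 ≡ 374 (mod 811)
553^512 ≡ 374^2 = 139876 ≡ 384 (mod 811)
553^1024 ≡ 384^2 = 147456 ≡ 665 (mod 811)
553^2048 ≡ 665^2 = 442225 ≡ 230 (mod 811)
553^3349 = 553^2048 * 553^1024 * 553^256 * 553^16 * 553^4 * 553^1 ≡ 230 * 665 * 374 * 568 * 600 * 553 (mod 811).
Accumulate the product:
230 * 665 = 152950 ≡ 482
482 * 374 = 180268 ≡ 226
226 * 568 = 128368 ≡ 230
230 * 600 = 138000 ≡ 130
130 * 553 = 71890 ≡ 522

522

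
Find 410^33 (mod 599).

538

Compute successive squares:
410^1 ≡ 410 (mod 599)
410^2 ≡ 410^2 = 168100 ≡ 380 (mod 599)
410^4 ≡ 380^2 = 144400 ≡ 41 (mod 599)
410^8 ≡ 41^2 = 1681 ≡ 483 (mod 599)
410^16 ≡ 483^2 = 233289 ≡ 278 (mod 599)
410^32 ≡ 278^2 = 77284 ≡ 13 (mod 599)
410^33 = 410^32 * 410^1 ≡ 13 * 410 (mod 599).
13 * 410 = 5330 ≡ 538 (mod 599).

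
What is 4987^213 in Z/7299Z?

1045

By square-and-multiply:
213 in binary is 11010101, i.e. 213 = 128 + 64 + 16 + 4 + 1.
4987^1 ≡ 4987 (mod 7299)
4987^2 ≡ 4987^2 = 24870169 ≡ 2476 (mod 7299)
4987^4 ≡ 2476^2 = 6130576 ≡ 6715 (mod 7299)
4987^8 ≡ 6715^2 = 45091225 ≡ 5302 (mod 7299)
4987^16 ≡ 5302^2 = 28111204 ≡ 2755 (mod 7299)
4987^32 ≡ 2755^2 = 7590025 ≡ 6364 (mod 7299)
4987^64 ≡ 6364^2 = 40500496 ≡ 5644 (mod 7299)
4987^128 ≡ 5644^2 = 31854736 ≡ 1900 (mod 7299)
4987^213 = 4987^128 × 4987^64 × 4987^16 × 4987^4 × 4987^1 ≡ 1900 × 5644 × 2755 × 6715 × 4987 (mod 7299).
Accumulate the product:
1900 × 5644 = 10723600 ≡ 1369
1369 × 2755 = 3771595 ≡ 5311
5311 × 6715 = 35663365 ≡ 451
451 × 4987 = 2249137 ≡ 1045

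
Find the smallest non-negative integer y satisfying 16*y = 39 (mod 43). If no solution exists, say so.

32

gcd(16, 43) = 1, so a unique solution mod 43 exists.
16⁻¹ ≡ 35 (mod 43).
y ≡ 35*39 ≡ 32 (mod 43).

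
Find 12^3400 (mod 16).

By square-and-multiply:
12^1 ≡ 12 (mod 16)
12^2 ≡ 12^2 = 144 ≡ 0 (mod 16)
12^4 ≡ 0^2 = 0 (mod 16)
12^8 ≡ 0^2 = 0 (mod 16)
12^16 ≡ 0^2 = 0 (mod 16)
12^32 ≡ 0^2 = 0 (mod 16)
12^64 ≡ 0^2 = 0 (mod 16)
12^128 ≡ 0^2 = 0 (mod 16)
12^256 ≡ 0^2 = 0 (mod 16)
12^512 ≡ 0^2 = 0 (mod 16)
12^1024 ≡ 0^2 = 0 (mod 16)
12^2048 ≡ 0^2 = 0 (mod 16)
12^3400 = 12^2048 × 12^1024 × 12^256 × 12^64 × 12^8 ≡ 0 × 0 × 0 × 0 × 0 (mod 16).
Accumulate the product:
0 × 0 = 0
0 × 0 = 0
0 × 0 = 0
0 × 0 = 0

0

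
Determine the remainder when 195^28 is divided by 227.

By square-and-multiply:
28 in binary is 11100, i.e. 28 = 16 + 8 + 4.
195^1 ≡ 195 (mod 227)
195^2 ≡ 195^2 = 38025 ≡ 116 (mod 227)
195^4 ≡ 116^2 = 13456 ≡ 63 (mod 227)
195^8 ≡ 63^2 = 3969 ≡ 110 (mod 227)
195^16 ≡ 110^2 = 12100 ≡ 69 (mod 227)
195^28 = 195^16 * 195^8 * 195^4 ≡ 69 * 110 * 63 (mod 227).
Accumulate the product:
69 * 110 = 7590 ≡ 99
99 * 63 = 6237 ≡ 108

108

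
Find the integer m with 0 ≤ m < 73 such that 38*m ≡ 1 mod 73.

25

By the extended Euclidean algorithm:
73 = 1×38 + 35
38 = 1×35 + 3
35 = 11×3 + 2
3 = 1×2 + 1
2 = 2×1 + 0
gcd(38, 73) = 1, so the inverse exists.
Back-substitute for 1:
1 = 1×3 − 1×2
  = −1×35 + 12×3
  = 12×38 − 13×35
  = −13×73 + 25×38
So 38⁻¹ ≡ 25 (mod 73).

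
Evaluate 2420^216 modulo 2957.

216 in binary is 11011000, i.e. 216 = 128 + 64 + 16 + 8.
2420^1 ≡ 2420 (mod 2957)
2420^2 ≡ 2420^2 = 5856400 ≡ 1540 (mod 2957)
2420^4 ≡ 1540^2 = 2371600 ≡ 86 (mod 2957)
2420^8 ≡ 86^2 = 7396 ≡ 1482 (mod 2957)
2420^16 ≡ 1482^2 = 2196324 ≡ 2230 (mod 2957)
2420^32 ≡ 2230^2 = 4972900 ≡ 2183 (mod 2957)
2420^64 ≡ 2183^2 = 4765489 ≡ 1762 (mod 2957)
2420^128 ≡ 1762^2 = 3104644 ≡ 2751 (mod 2957)
2420^216 = 2420^128 × 2420^64 × 2420^16 × 2420^8 ≡ 2751 × 1762 × 2230 × 1482 (mod 2957).
Accumulate the product:
2751 × 1762 = 4847262 ≡ 739
739 × 2230 = 1647970 ≡ 921
921 × 1482 = 1364922 ≡ 1745

1745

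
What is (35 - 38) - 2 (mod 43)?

38

35 - 38 = -3 ≡ 40 (mod 43)
40 - 2 = 38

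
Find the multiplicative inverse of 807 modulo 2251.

2251 = 2·807 + 637
807 = 1·637 + 170
637 = 3·170 + 127
170 = 1·127 + 43
127 = 2·43 + 41
43 = 1·41 + 2
41 = 20·2 + 1
2 = 2·1 + 0
gcd(807, 2251) = 1, so the inverse exists.
Back-substitute for 1:
1 = 1·41 − 20·2
  = −20·43 + 21·41
  = 21·127 − 62·43
  = −62·170 + 83·127
  = 83·637 − 311·170
  = −311·807 + 394·637
  = 394·2251 − 1099·807
So 807⁻¹ ≡ −1099 ≡ 1152 (mod 2251).

1152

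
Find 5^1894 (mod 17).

By square-and-multiply:
1894 in binary is 11101100110, i.e. 1894 = 1024 + 512 + 256 + 64 + 32 + 4 + 2.
5^1 ≡ 5 (mod 17)
5^2 ≡ 5^2 = 25 ≡ 8 (mod 17)
5^4 ≡ 8^2 = 64 ≡ 13 (mod 17)
5^8 ≡ 13^2 = 169 ≡ 16 (mod 17)
5^16 ≡ 16^2 = 256 ≡ 1 (mod 17)
5^32 ≡ 1^2 = 1 (mod 17)
5^64 ≡ 1^2 = 1 (mod 17)
5^128 ≡ 1^2 = 1 (mod 17)
5^256 ≡ 1^2 = 1 (mod 17)
5^512 ≡ 1^2 = 1 (mod 17)
5^1024 ≡ 1^2 = 1 (mod 17)
5^1894 = 5^1024 · 5^512 · 5^256 · 5^64 · 5^32 · 5^4 · 5^2 ≡ 1 · 1 · 1 · 1 · 1 · 13 · 8 (mod 17).
Accumulate the product:
1 · 1 = 1
1 · 1 = 1
1 · 1 = 1
1 · 1 = 1
1 · 13 = 13
13 · 8 = 104 ≡ 2

2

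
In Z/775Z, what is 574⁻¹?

374

775 = 1·574 + 201
574 = 2·201 + 172
201 = 1·172 + 29
172 = 5·29 + 27
29 = 1·27 + 2
27 = 13·2 + 1
2 = 2·1 + 0
gcd(574, 775) = 1, so the inverse exists.
Back-substitute for 1:
1 = 1·27 − 13·2
  = −13·29 + 14·27
  = 14·172 − 83·29
  = −83·201 + 97·172
  = 97·574 − 277·201
  = −277·775 + 374·574
So 574⁻¹ ≡ 374 (mod 775).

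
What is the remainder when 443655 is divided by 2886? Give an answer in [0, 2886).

443655 = 153·2886 + 2097, so 443655 ≡ 2097 (mod 2886).

2097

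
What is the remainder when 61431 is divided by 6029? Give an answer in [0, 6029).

61431 = 10*6029 + 1141, so 61431 ≡ 1141 (mod 6029).

1141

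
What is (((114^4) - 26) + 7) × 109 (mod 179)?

(114)^4 ≡ 29 (mod 179)
29 - 26 = 3
3 + 7 = 10
10 × 109 = 1090 ≡ 16 (mod 179)

16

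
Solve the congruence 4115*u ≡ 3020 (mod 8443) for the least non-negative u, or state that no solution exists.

3222

gcd(4115, 8443) = 1, so a unique solution mod 8443 exists.
4115⁻¹ ≡ 1863 (mod 8443).
u ≡ 1863*3020 ≡ 3222 (mod 8443).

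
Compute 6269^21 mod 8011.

4029

21 in binary is 10101, i.e. 21 = 16 + 4 + 1.
6269^1 ≡ 6269 (mod 8011)
6269^2 ≡ 6269^2 = 39300361 ≡ 6406 (mod 8011)
6269^4 ≡ 6406^2 = 41036836 ≡ 4494 (mod 8011)
6269^8 ≡ 4494^2 = 20196036 ≡ 305 (mod 8011)
6269^16 ≡ 305^2 = 93025 ≡ 4904 (mod 8011)
6269^21 = 6269^16 · 6269^4 · 6269^1 ≡ 4904 · 4494 · 6269 (mod 8011).
Accumulate the product:
4904 · 4494 = 22038576 ≡ 315
315 · 6269 = 1974735 ≡ 4029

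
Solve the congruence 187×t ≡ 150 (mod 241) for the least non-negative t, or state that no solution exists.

gcd(187, 241) = 1, so a unique solution mod 241 exists.
187⁻¹ ≡ 58 (mod 241).
t ≡ 58×150 ≡ 24 (mod 241).

24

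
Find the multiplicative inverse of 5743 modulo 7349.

2018

By the extended Euclidean algorithm:
7349 = 1×5743 + 1606
5743 = 3×1606 + 925
1606 = 1×925 + 681
925 = 1×681 + 244
681 = 2×244 + 193
244 = 1×193 + 51
193 = 3×51 + 40
51 = 1×40 + 11
40 = 3×11 + 7
11 = 1×7 + 4
7 = 1×4 + 3
4 = 1×3 + 1
3 = 3×1 + 0
gcd(5743, 7349) = 1, so the inverse exists.
Bézout: 1 = −1577×7349 + 2018×5743.
So 5743⁻¹ ≡ 2018 (mod 7349).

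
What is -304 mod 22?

-304 = -14·22 + 4, so -304 ≡ 4 (mod 22).

4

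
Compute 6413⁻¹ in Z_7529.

1410

By the extended Euclidean algorithm:
7529 = 1·6413 + 1116
6413 = 5·1116 + 833
1116 = 1·833 + 283
833 = 2·283 + 267
283 = 1·267 + 16
267 = 16·16 + 11
16 = 1·11 + 5
11 = 2·5 + 1
5 = 5·1 + 0
gcd(6413, 7529) = 1, so the inverse exists.
Bézout: 1 = −1201·7529 + 1410·6413.
So 6413⁻¹ ≡ 1410 (mod 7529).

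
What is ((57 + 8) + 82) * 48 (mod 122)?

57 + 8 = 65
65 + 82 = 147 ≡ 25 (mod 122)
25 * 48 = 1200 ≡ 102 (mod 122)

102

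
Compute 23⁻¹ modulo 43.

By the extended Euclidean algorithm:
43 = 1*23 + 20
23 = 1*20 + 3
20 = 6*3 + 2
3 = 1*2 + 1
2 = 2*1 + 0
gcd(23, 43) = 1, so the inverse exists.
Back-substitute for 1:
1 = 1*3 − 1*2
  = −1*20 + 7*3
  = 7*23 − 8*20
  = −8*43 + 15*23
So 23⁻¹ ≡ 15 (mod 43).

15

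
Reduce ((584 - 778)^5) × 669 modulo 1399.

755

584 - 778 = -194 ≡ 1205 (mod 1399)
(1205)^5 ≡ 411 (mod 1399)
411 × 669 = 274959 ≡ 755 (mod 1399)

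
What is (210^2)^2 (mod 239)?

(210)^2 ≡ 124 (mod 239)
(124)^2 ≡ 80 (mod 239)

80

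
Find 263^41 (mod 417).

41

41 in binary is 101001, i.e. 41 = 32 + 8 + 1.
263^1 ≡ 263 (mod 417)
263^2 ≡ 263^2 = 69169 ≡ 364 (mod 417)
263^4 ≡ 364^2 = 132496 ≡ 307 (mod 417)
263^8 ≡ 307^2 = 94249 ≡ 7 (mod 417)
263^16 ≡ 7^2 = 49 (mod 417)
263^32 ≡ 49^2 = 2401 ≡ 316 (mod 417)
263^41 = 263^32 * 263^8 * 263^1 ≡ 316 * 7 * 263 (mod 417).
Accumulate the product:
316 * 7 = 2212 ≡ 127
127 * 263 = 33401 ≡ 41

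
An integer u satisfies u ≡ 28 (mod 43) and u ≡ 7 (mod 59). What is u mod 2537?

43⁻¹ mod 59: 43×11 ≡ 1 (mod 59), so 43⁻¹ ≡ 11.
u = 28 + 43×((7 − 28)×11 mod 59) = 28 + 43×5 = 243.
Check: 243 mod 43 = 28, 243 mod 59 = 7. ✓

243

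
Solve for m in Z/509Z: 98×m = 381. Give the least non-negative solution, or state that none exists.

248

gcd(98, 509) = 1, so a unique solution mod 509 exists.
98⁻¹ ≡ 348 (mod 509).
m ≡ 348×381 ≡ 248 (mod 509).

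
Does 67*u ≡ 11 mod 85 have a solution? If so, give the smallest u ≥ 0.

gcd(67, 85) = 1, so a unique solution mod 85 exists.
67⁻¹ ≡ 33 (mod 85).
u ≡ 33*11 ≡ 23 (mod 85).

23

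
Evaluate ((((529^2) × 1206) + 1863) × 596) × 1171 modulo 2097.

(529)^2 ≡ 940 (mod 2097)
940 × 1206 = 1133640 ≡ 1260 (mod 2097)
1260 + 1863 = 3123 ≡ 1026 (mod 2097)
1026 × 596 = 611496 ≡ 1269 (mod 2097)
1269 × 1171 = 1485999 ≡ 1323 (mod 2097)

1323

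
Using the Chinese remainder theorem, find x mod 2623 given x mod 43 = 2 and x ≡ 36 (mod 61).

1378

43⁻¹ mod 61: 43×44 ≡ 1 (mod 61), so 43⁻¹ ≡ 44.
x = 2 + 43×((36 − 2)×44 mod 61) = 2 + 43×32 = 1378.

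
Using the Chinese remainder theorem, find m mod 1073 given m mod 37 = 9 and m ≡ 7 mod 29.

37⁻¹ mod 29: 37·11 ≡ 1 (mod 29), so 37⁻¹ ≡ 11.
m = 9 + 37·((7 − 9)·11 mod 29) = 9 + 37·7 = 268.

268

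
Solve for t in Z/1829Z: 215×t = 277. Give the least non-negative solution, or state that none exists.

gcd(215, 1829) = 1, so a unique solution mod 1829 exists.
215⁻¹ ≡ 604 (mod 1829).
t ≡ 604×277 ≡ 869 (mod 1829).

869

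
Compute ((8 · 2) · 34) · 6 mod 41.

25

8 · 2 = 16
16 · 34 = 544 ≡ 11 (mod 41)
11 · 6 = 66 ≡ 25 (mod 41)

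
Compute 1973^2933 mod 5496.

1973^1 ≡ 1973 (mod 5496)
1973^2 ≡ 1973^2 = 3892729 ≡ 1561 (mod 5496)
1973^4 ≡ 1561^2 = 2436721 ≡ 1993 (mod 5496)
1973^8 ≡ 1993^2 = 3972049 ≡ 3937 (mod 5496)
1973^16 ≡ 3937^2 = 15499969 ≡ 1249 (mod 5496)
1973^32 ≡ 1249^2 = 1560001 ≡ 4633 (mod 5496)
1973^64 ≡ 4633^2 = 21464689 ≡ 2809 (mod 5496)
1973^128 ≡ 2809^2 = 7890481 ≡ 3721 (mod 5496)
1973^256 ≡ 3721^2 = 13845841 ≡ 1417 (mod 5496)
1973^512 ≡ 1417^2 = 2007889 ≡ 1849 (mod 5496)
1973^1024 ≡ 1849^2 = 3418801 ≡ 289 (mod 5496)
1973^2048 ≡ 289^2 = 83521 ≡ 1081 (mod 5496)
1973^2933 = 1973^2048 * 1973^512 * 1973^256 * 1973^64 * 1973^32 * 1973^16 * 1973^4 * 1973^1 ≡ 1081 * 1849 * 1417 * 2809 * 4633 * 1249 * 1993 * 1973 (mod 5496).
Accumulate the product:
1081 * 1849 = 1998769 ≡ 3721
3721 * 1417 = 5272657 ≡ 1993
1993 * 2809 = 5598337 ≡ 3409
3409 * 4633 = 15793897 ≡ 3889
3889 * 1249 = 4857361 ≡ 4393
4393 * 1993 = 8755249 ≡ 121
121 * 1973 = 238733 ≡ 2405

2405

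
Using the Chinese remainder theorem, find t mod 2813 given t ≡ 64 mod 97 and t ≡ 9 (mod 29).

937

97⁻¹ mod 29: 97×3 ≡ 1 (mod 29), so 97⁻¹ ≡ 3.
t = 64 + 97×((9 − 64)×3 mod 29) = 64 + 97×9 = 937.
Check: 937 mod 97 = 64, 937 mod 29 = 9. ✓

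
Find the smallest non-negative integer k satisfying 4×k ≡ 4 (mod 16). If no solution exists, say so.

1

gcd(4, 16) = 4, and 4 | 4, so solutions exist.
Divide through by 4: 1×k ≡ 1 mod 4.
1⁻¹ ≡ 1 (mod 4).
k ≡ 1×1 ≡ 1 (mod 4).
The smallest non-negative solution is k = 1.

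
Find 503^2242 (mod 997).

2242 in binary is 100011000010, i.e. 2242 = 2048 + 128 + 64 + 2.
503^1 ≡ 503 (mod 997)
503^2 ≡ 503^2 = 253009 ≡ 768 (mod 997)
503^4 ≡ 768^2 = 589824 ≡ 597 (mod 997)
503^8 ≡ 597^2 = 356409 ≡ 480 (mod 997)
503^16 ≡ 480^2 = 230400 ≡ 93 (mod 997)
503^32 ≡ 93^2 = 8649 ≡ 673 (mod 997)
503^64 ≡ 673^2 = 452929 ≡ 291 (mod 997)
503^128 ≡ 291^2 = 84681 ≡ 933 (mod 997)
503^256 ≡ 933^2 = 870489 ≡ 108 (mod 997)
503^512 ≡ 108^2 = 11664 ≡ 697 (mod 997)
503^1024 ≡ 697^2 = 485809 ≡ 270 (mod 997)
503^2048 ≡ 270^2 = 72900 ≡ 119 (mod 997)
503^2242 = 503^2048 × 503^128 × 503^64 × 503^2 ≡ 119 × 933 × 291 × 768 (mod 997).
Accumulate the product:
119 × 933 = 111027 ≡ 360
360 × 291 = 104760 ≡ 75
75 × 768 = 57600 ≡ 771

771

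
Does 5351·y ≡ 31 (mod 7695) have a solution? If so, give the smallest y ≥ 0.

gcd(5351, 7695) = 1, so a unique solution mod 7695 exists.
5351⁻¹ ≡ 6221 (mod 7695).
y ≡ 6221·31 ≡ 476 (mod 7695).

476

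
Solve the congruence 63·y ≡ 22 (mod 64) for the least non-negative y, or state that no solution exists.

gcd(63, 64) = 1, so a unique solution mod 64 exists.
63⁻¹ ≡ 63 (mod 64).
y ≡ 63·22 ≡ 42 (mod 64).

42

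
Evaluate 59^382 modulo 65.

56

382 in binary is 101111110, i.e. 382 = 256 + 64 + 32 + 16 + 8 + 4 + 2.
59^1 ≡ 59 (mod 65)
59^2 ≡ 59^2 = 3481 ≡ 36 (mod 65)
59^4 ≡ 36^2 = 1296 ≡ 61 (mod 65)
59^8 ≡ 61^2 = 3721 ≡ 16 (mod 65)
59^16 ≡ 16^2 = 256 ≡ 61 (mod 65)
59^32 ≡ 61^2 = 3721 ≡ 16 (mod 65)
59^64 ≡ 16^2 = 256 ≡ 61 (mod 65)
59^128 ≡ 61^2 = 3721 ≡ 16 (mod 65)
59^256 ≡ 16^2 = 256 ≡ 61 (mod 65)
59^382 = 59^256 × 59^64 × 59^32 × 59^16 × 59^8 × 59^4 × 59^2 ≡ 61 × 61 × 16 × 61 × 16 × 61 × 36 (mod 65).
Accumulate the product:
61 × 61 = 3721 ≡ 16
16 × 16 = 256 ≡ 61
61 × 61 = 3721 ≡ 16
16 × 16 = 256 ≡ 61
61 × 61 = 3721 ≡ 16
16 × 36 = 576 ≡ 56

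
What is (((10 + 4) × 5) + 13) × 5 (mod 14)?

10 + 4 = 14 ≡ 0 (mod 14)
0 × 5 = 0
0 + 13 = 13
13 × 5 = 65 ≡ 9 (mod 14)

9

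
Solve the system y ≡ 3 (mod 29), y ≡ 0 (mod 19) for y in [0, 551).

29⁻¹ mod 19: 29*2 ≡ 1 (mod 19), so 29⁻¹ ≡ 2.
y = 3 + 29*((0 − 3)*2 mod 19) = 3 + 29*13 = 380.

380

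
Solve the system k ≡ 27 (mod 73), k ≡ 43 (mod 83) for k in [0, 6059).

73⁻¹ mod 83: 73·58 ≡ 1 (mod 83), so 73⁻¹ ≡ 58.
k = 27 + 73·((43 − 27)·58 mod 83) = 27 + 73·15 = 1122.
Check: 1122 mod 73 = 27, 1122 mod 83 = 43. ✓

1122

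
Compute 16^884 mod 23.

9

884 in binary is 1101110100, i.e. 884 = 512 + 256 + 64 + 32 + 16 + 4.
16^1 ≡ 16 (mod 23)
16^2 ≡ 16^2 = 256 ≡ 3 (mod 23)
16^4 ≡ 3^2 = 9 (mod 23)
16^8 ≡ 9^2 = 81 ≡ 12 (mod 23)
16^16 ≡ 12^2 = 144 ≡ 6 (mod 23)
16^32 ≡ 6^2 = 36 ≡ 13 (mod 23)
16^64 ≡ 13^2 = 169 ≡ 8 (mod 23)
16^128 ≡ 8^2 = 64 ≡ 18 (mod 23)
16^256 ≡ 18^2 = 324 ≡ 2 (mod 23)
16^512 ≡ 2^2 = 4 (mod 23)
16^884 = 16^512 × 16^256 × 16^64 × 16^32 × 16^16 × 16^4 ≡ 4 × 2 × 8 × 13 × 6 × 9 (mod 23).
Accumulate the product:
4 × 2 = 8
8 × 8 = 64 ≡ 18
18 × 13 = 234 ≡ 4
4 × 6 = 24 ≡ 1
1 × 9 = 9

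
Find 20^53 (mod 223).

113

53 in binary is 110101, i.e. 53 = 32 + 16 + 4 + 1.
20^1 ≡ 20 (mod 223)
20^2 ≡ 20^2 = 400 ≡ 177 (mod 223)
20^4 ≡ 177^2 = 31329 ≡ 109 (mod 223)
20^8 ≡ 109^2 = 11881 ≡ 62 (mod 223)
20^16 ≡ 62^2 = 3844 ≡ 53 (mod 223)
20^32 ≡ 53^2 = 2809 ≡ 133 (mod 223)
20^53 = 20^32 × 20^16 × 20^4 × 20^1 ≡ 133 × 53 × 109 × 20 (mod 223).
Accumulate the product:
133 × 53 = 7049 ≡ 136
136 × 109 = 14824 ≡ 106
106 × 20 = 2120 ≡ 113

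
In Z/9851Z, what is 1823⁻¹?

8981

Apply the Euclidean algorithm and back-substitute:
9851 = 5*1823 + 736
1823 = 2*736 + 351
736 = 2*351 + 34
351 = 10*34 + 11
34 = 3*11 + 1
11 = 11*1 + 0
gcd(1823, 9851) = 1, so the inverse exists.
Back-substitute for 1:
1 = 1*34 − 3*11
  = −3*351 + 31*34
  = 31*736 − 65*351
  = −65*1823 + 161*736
  = 161*9851 − 870*1823
So 1823⁻¹ ≡ −870 ≡ 8981 (mod 9851).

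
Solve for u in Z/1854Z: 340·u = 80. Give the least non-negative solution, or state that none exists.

gcd(340, 1854) = 2, and 2 | 80, so solutions exist.
Divide through by 2: 170·u mod 927 = 40.
170⁻¹ ≡ 638 (mod 927).
u ≡ 638·40 ≡ 491 (mod 927).
The smallest non-negative solution is u = 491.

491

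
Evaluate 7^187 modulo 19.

7

187 in binary is 10111011, i.e. 187 = 128 + 32 + 16 + 8 + 2 + 1.
7^1 ≡ 7 (mod 19)
7^2 ≡ 7^2 = 49 ≡ 11 (mod 19)
7^4 ≡ 11^2 = 121 ≡ 7 (mod 19)
7^8 ≡ 7^2 = 49 ≡ 11 (mod 19)
7^16 ≡ 11^2 = 121 ≡ 7 (mod 19)
7^32 ≡ 7^2 = 49 ≡ 11 (mod 19)
7^64 ≡ 11^2 = 121 ≡ 7 (mod 19)
7^128 ≡ 7^2 = 49 ≡ 11 (mod 19)
7^187 = 7^128 · 7^32 · 7^16 · 7^8 · 7^2 · 7^1 ≡ 11 · 11 · 7 · 11 · 11 · 7 (mod 19).
Accumulate the product:
11 · 11 = 121 ≡ 7
7 · 7 = 49 ≡ 11
11 · 11 = 121 ≡ 7
7 · 11 = 77 ≡ 1
1 · 7 = 7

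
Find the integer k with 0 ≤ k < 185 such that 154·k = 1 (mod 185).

179

Run the extended Euclidean algorithm:
185 = 1·154 + 31
154 = 4·31 + 30
31 = 1·30 + 1
30 = 30·1 + 0
gcd(154, 185) = 1, so the inverse exists.
Bézout: 1 = 5·185 − 6·154.
So 154⁻¹ ≡ −6 ≡ 179 (mod 185).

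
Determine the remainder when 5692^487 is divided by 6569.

3814

5692^1 ≡ 5692 (mod 6569)
5692^2 ≡ 5692^2 = 32398864 ≡ 556 (mod 6569)
5692^4 ≡ 556^2 = 309136 ≡ 393 (mod 6569)
5692^8 ≡ 393^2 = 154449 ≡ 3362 (mod 6569)
5692^16 ≡ 3362^2 = 11303044 ≡ 4364 (mod 6569)
5692^32 ≡ 4364^2 = 19044496 ≡ 965 (mod 6569)
5692^64 ≡ 965^2 = 931225 ≡ 4996 (mod 6569)
5692^128 ≡ 4996^2 = 24960016 ≡ 4385 (mod 6569)
5692^256 ≡ 4385^2 = 19228225 ≡ 762 (mod 6569)
5692^487 = 5692^256 × 5692^128 × 5692^64 × 5692^32 × 5692^4 × 5692^2 × 5692^1 ≡ 762 × 4385 × 4996 × 965 × 393 × 556 × 5692 (mod 6569).
Accumulate the product:
762 × 4385 = 3341370 ≡ 4318
4318 × 4996 = 21572728 ≡ 132
132 × 965 = 127380 ≡ 2569
2569 × 393 = 1009617 ≡ 4560
4560 × 556 = 2535360 ≡ 6295
6295 × 5692 = 35831140 ≡ 3814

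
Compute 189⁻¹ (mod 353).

226

By the extended Euclidean algorithm:
353 = 1×189 + 164
189 = 1×164 + 25
164 = 6×25 + 14
25 = 1×14 + 11
14 = 1×11 + 3
11 = 3×3 + 2
3 = 1×2 + 1
2 = 2×1 + 0
gcd(189, 353) = 1, so the inverse exists.
Back-substitute for 1:
1 = 1×3 − 1×2
  = −1×11 + 4×3
  = 4×14 − 5×11
  = −5×25 + 9×14
  = 9×164 − 59×25
  = −59×189 + 68×164
  = 68×353 − 127×189
So 189⁻¹ ≡ −127 ≡ 226 (mod 353).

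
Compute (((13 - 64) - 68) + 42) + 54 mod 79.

13 - 64 = -51 ≡ 28 (mod 79)
28 - 68 = -40 ≡ 39 (mod 79)
39 + 42 = 81 ≡ 2 (mod 79)
2 + 54 = 56

56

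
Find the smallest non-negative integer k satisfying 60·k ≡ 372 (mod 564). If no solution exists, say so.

gcd(60, 564) = 12, and 12 | 372, so solutions exist.
Divide through by 12: 5·k mod 47 = 31.
5⁻¹ ≡ 19 (mod 47).
k ≡ 19·31 ≡ 25 (mod 47).
The smallest non-negative solution is k = 25.

25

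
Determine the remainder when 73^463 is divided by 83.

76

463 in binary is 111001111, i.e. 463 = 256 + 128 + 64 + 8 + 4 + 2 + 1.
73^1 ≡ 73 (mod 83)
73^2 ≡ 73^2 = 5329 ≡ 17 (mod 83)
73^4 ≡ 17^2 = 289 ≡ 40 (mod 83)
73^8 ≡ 40^2 = 1600 ≡ 23 (mod 83)
73^16 ≡ 23^2 = 529 ≡ 31 (mod 83)
73^32 ≡ 31^2 = 961 ≡ 48 (mod 83)
73^64 ≡ 48^2 = 2304 ≡ 63 (mod 83)
73^128 ≡ 63^2 = 3969 ≡ 68 (mod 83)
73^256 ≡ 68^2 = 4624 ≡ 59 (mod 83)
73^463 = 73^256 × 73^128 × 73^64 × 73^8 × 73^4 × 73^2 × 73^1 ≡ 59 × 68 × 63 × 23 × 40 × 17 × 73 (mod 83).
Accumulate the product:
59 × 68 = 4012 ≡ 28
28 × 63 = 1764 ≡ 21
21 × 23 = 483 ≡ 68
68 × 40 = 2720 ≡ 64
64 × 17 = 1088 ≡ 9
9 × 73 = 657 ≡ 76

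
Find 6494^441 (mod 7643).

3609

441 in binary is 110111001, i.e. 441 = 256 + 128 + 32 + 16 + 8 + 1.
6494^1 ≡ 6494 (mod 7643)
6494^2 ≡ 6494^2 = 42172036 ≡ 5605 (mod 7643)
6494^4 ≡ 5605^2 = 31416025 ≡ 3295 (mod 7643)
6494^8 ≡ 3295^2 = 10857025 ≡ 3965 (mod 7643)
6494^16 ≡ 3965^2 = 15721225 ≡ 7217 (mod 7643)
6494^32 ≡ 7217^2 = 52085089 ≡ 5687 (mod 7643)
6494^64 ≡ 5687^2 = 32341969 ≡ 4436 (mod 7643)
6494^128 ≡ 4436^2 = 19678096 ≡ 5014 (mod 7643)
6494^256 ≡ 5014^2 = 25140196 ≡ 2369 (mod 7643)
6494^441 = 6494^256 × 6494^128 × 6494^32 × 6494^16 × 6494^8 × 6494^1 ≡ 2369 × 5014 × 5687 × 7217 × 3965 × 6494 (mod 7643).
Accumulate the product:
2369 × 5014 = 11878166 ≡ 944
944 × 5687 = 5368528 ≡ 3142
3142 × 7217 = 22675814 ≡ 6676
6676 × 3965 = 26470340 ≡ 2631
2631 × 6494 = 17085714 ≡ 3609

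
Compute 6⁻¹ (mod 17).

3

By the extended Euclidean algorithm:
17 = 2*6 + 5
6 = 1*5 + 1
5 = 5*1 + 0
gcd(6, 17) = 1, so the inverse exists.
Bézout: 1 = −1*17 + 3*6.
So 6⁻¹ ≡ 3 (mod 17).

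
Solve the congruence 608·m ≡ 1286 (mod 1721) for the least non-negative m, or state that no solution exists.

121

gcd(608, 1721) = 1, so a unique solution mod 1721 exists.
608⁻¹ ≡ 518 (mod 1721).
m ≡ 518·1286 ≡ 121 (mod 1721).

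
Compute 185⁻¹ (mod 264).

Run the extended Euclidean algorithm:
264 = 1*185 + 79
185 = 2*79 + 27
79 = 2*27 + 25
27 = 1*25 + 2
25 = 12*2 + 1
2 = 2*1 + 0
gcd(185, 264) = 1, so the inverse exists.
Bézout: 1 = 89*264 − 127*185.
So 185⁻¹ ≡ −127 ≡ 137 (mod 264).

137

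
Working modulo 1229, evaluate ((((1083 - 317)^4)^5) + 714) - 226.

1056

1083 - 317 = 766
(766)^4 ≡ 691 (mod 1229)
(691)^5 ≡ 568 (mod 1229)
568 + 714 = 1282 ≡ 53 (mod 1229)
53 - 226 = -173 ≡ 1056 (mod 1229)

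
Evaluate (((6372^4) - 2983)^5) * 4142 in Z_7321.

2964

(6372)^4 ≡ 6603 (mod 7321)
6603 - 2983 = 3620
(3620)^5 ≡ 2150 (mod 7321)
2150 * 4142 = 8905300 ≡ 2964 (mod 7321)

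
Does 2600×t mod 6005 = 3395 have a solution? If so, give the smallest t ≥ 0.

96

gcd(2600, 6005) = 5, and 5 | 3395, so solutions exist.
Divide through by 5: 520×t ≡ 679 mod 1201.
520⁻¹ ≡ 552 (mod 1201).
t ≡ 552×679 ≡ 96 (mod 1201).
The smallest non-negative solution is t = 96.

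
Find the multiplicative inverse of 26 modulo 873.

638

Run the extended Euclidean algorithm:
873 = 33×26 + 15
26 = 1×15 + 11
15 = 1×11 + 4
11 = 2×4 + 3
4 = 1×3 + 1
3 = 3×1 + 0
gcd(26, 873) = 1, so the inverse exists.
Back-substitute for 1:
1 = 1×4 − 1×3
  = −1×11 + 3×4
  = 3×15 − 4×11
  = −4×26 + 7×15
  = 7×873 − 235×26
So 26⁻¹ ≡ −235 ≡ 638 (mod 873).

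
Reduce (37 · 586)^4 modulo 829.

37 · 586 = 21682 ≡ 128 (mod 829)
(128)^4 ≡ 282 (mod 829)

282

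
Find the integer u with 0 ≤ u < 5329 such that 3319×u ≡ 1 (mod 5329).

Apply the Euclidean algorithm and back-substitute:
5329 = 1×3319 + 2010
3319 = 1×2010 + 1309
2010 = 1×1309 + 701
1309 = 1×701 + 608
701 = 1×608 + 93
608 = 6×93 + 50
93 = 1×50 + 43
50 = 1×43 + 7
43 = 6×7 + 1
7 = 7×1 + 0
gcd(3319, 5329) = 1, so the inverse exists.
Back-substitute for 1:
1 = 1×43 − 6×7
  = −6×50 + 7×43
  = 7×93 − 13×50
  = −13×608 + 85×93
  = 85×701 − 98×608
  = −98×1309 + 183×701
  = 183×2010 − 281×1309
  = −281×3319 + 464×2010
  = 464×5329 − 745×3319
So 3319⁻¹ ≡ −745 ≡ 4584 (mod 5329).

4584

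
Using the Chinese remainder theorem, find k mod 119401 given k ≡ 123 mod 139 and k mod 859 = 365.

139⁻¹ mod 859: 139*309 ≡ 1 (mod 859), so 139⁻¹ ≡ 309.
k = 123 + 139*((365 − 123)*309 mod 859) = 123 + 139*45 = 6378.
Check: 6378 mod 139 = 123, 6378 mod 859 = 365. ✓

6378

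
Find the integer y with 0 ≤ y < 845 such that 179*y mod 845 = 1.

524

845 = 4*179 + 129
179 = 1*129 + 50
129 = 2*50 + 29
50 = 1*29 + 21
29 = 1*21 + 8
21 = 2*8 + 5
8 = 1*5 + 3
5 = 1*3 + 2
3 = 1*2 + 1
2 = 2*1 + 0
gcd(179, 845) = 1, so the inverse exists.
Back-substitute for 1:
1 = 1*3 − 1*2
  = −1*5 + 2*3
  = 2*8 − 3*5
  = −3*21 + 8*8
  = 8*29 − 11*21
  = −11*50 + 19*29
  = 19*129 − 49*50
  = −49*179 + 68*129
  = 68*845 − 321*179
So 179⁻¹ ≡ −321 ≡ 524 (mod 845).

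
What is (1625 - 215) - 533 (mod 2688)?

1625 - 215 = 1410
1410 - 533 = 877

877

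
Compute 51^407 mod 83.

Compute successive squares:
51^1 ≡ 51 (mod 83)
51^2 ≡ 51^2 = 2601 ≡ 28 (mod 83)
51^4 ≡ 28^2 = 784 ≡ 37 (mod 83)
51^8 ≡ 37^2 = 1369 ≡ 41 (mod 83)
51^16 ≡ 41^2 = 1681 ≡ 21 (mod 83)
51^32 ≡ 21^2 = 441 ≡ 26 (mod 83)
51^64 ≡ 26^2 = 676 ≡ 12 (mod 83)
51^128 ≡ 12^2 = 144 ≡ 61 (mod 83)
51^256 ≡ 61^2 = 3721 ≡ 69 (mod 83)
51^407 = 51^256 · 51^128 · 51^16 · 51^4 · 51^2 · 51^1 ≡ 69 · 61 · 21 · 37 · 28 · 51 (mod 83).
Accumulate the product:
69 · 61 = 4209 ≡ 59
59 · 21 = 1239 ≡ 77
77 · 37 = 2849 ≡ 27
27 · 28 = 756 ≡ 9
9 · 51 = 459 ≡ 44

44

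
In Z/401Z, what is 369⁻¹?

213

Run the extended Euclidean algorithm:
401 = 1×369 + 32
369 = 11×32 + 17
32 = 1×17 + 15
17 = 1×15 + 2
15 = 7×2 + 1
2 = 2×1 + 0
gcd(369, 401) = 1, so the inverse exists.
Back-substitute for 1:
1 = 1×15 − 7×2
  = −7×17 + 8×15
  = 8×32 − 15×17
  = −15×369 + 173×32
  = 173×401 − 188×369
So 369⁻¹ ≡ −188 ≡ 213 (mod 401).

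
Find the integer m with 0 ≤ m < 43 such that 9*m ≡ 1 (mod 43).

By the extended Euclidean algorithm:
43 = 4*9 + 7
9 = 1*7 + 2
7 = 3*2 + 1
2 = 2*1 + 0
gcd(9, 43) = 1, so the inverse exists.
Back-substitute for 1:
1 = 1*7 − 3*2
  = −3*9 + 4*7
  = 4*43 − 19*9
So 9⁻¹ ≡ −19 ≡ 24 (mod 43).

24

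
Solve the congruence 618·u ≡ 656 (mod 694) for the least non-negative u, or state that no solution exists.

gcd(618, 694) = 2, and 2 | 656, so solutions exist.
Divide through by 2: 309·u mod 347 = 328.
309⁻¹ ≡ 210 (mod 347).
u ≡ 210·328 ≡ 174 (mod 347).
The smallest non-negative solution is u = 174.

174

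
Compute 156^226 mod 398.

242

226 in binary is 11100010, i.e. 226 = 128 + 64 + 32 + 2.
156^1 ≡ 156 (mod 398)
156^2 ≡ 156^2 = 24336 ≡ 58 (mod 398)
156^4 ≡ 58^2 = 3364 ≡ 180 (mod 398)
156^8 ≡ 180^2 = 32400 ≡ 162 (mod 398)
156^16 ≡ 162^2 = 26244 ≡ 374 (mod 398)
156^32 ≡ 374^2 = 139876 ≡ 178 (mod 398)
156^64 ≡ 178^2 = 31684 ≡ 242 (mod 398)
156^128 ≡ 242^2 = 58564 ≡ 58 (mod 398)
156^226 = 156^128 * 156^64 * 156^32 * 156^2 ≡ 58 * 242 * 178 * 58 (mod 398).
Accumulate the product:
58 * 242 = 14036 ≡ 106
106 * 178 = 18868 ≡ 162
162 * 58 = 9396 ≡ 242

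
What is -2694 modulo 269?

-2694 = -11*269 + 265, so -2694 ≡ 265 (mod 269).

265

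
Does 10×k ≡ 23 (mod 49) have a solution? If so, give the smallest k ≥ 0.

gcd(10, 49) = 1, so a unique solution mod 49 exists.
10⁻¹ ≡ 5 (mod 49).
k ≡ 5×23 ≡ 17 (mod 49).

17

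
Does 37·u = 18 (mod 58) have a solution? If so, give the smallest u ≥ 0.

gcd(37, 58) = 1, so a unique solution mod 58 exists.
37⁻¹ ≡ 11 (mod 58).
u ≡ 11·18 ≡ 24 (mod 58).

24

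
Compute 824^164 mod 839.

824^1 ≡ 824 (mod 839)
824^2 ≡ 824^2 = 678976 ≡ 225 (mod 839)
824^4 ≡ 225^2 = 50625 ≡ 285 (mod 839)
824^8 ≡ 285^2 = 81225 ≡ 681 (mod 839)
824^16 ≡ 681^2 = 463761 ≡ 633 (mod 839)
824^32 ≡ 633^2 = 400689 ≡ 486 (mod 839)
824^64 ≡ 486^2 = 236196 ≡ 437 (mod 839)
824^128 ≡ 437^2 = 190969 ≡ 516 (mod 839)
824^164 = 824^128 · 824^32 · 824^4 ≡ 516 · 486 · 285 (mod 839).
Accumulate the product:
516 · 486 = 250776 ≡ 754
754 · 285 = 214890 ≡ 106

106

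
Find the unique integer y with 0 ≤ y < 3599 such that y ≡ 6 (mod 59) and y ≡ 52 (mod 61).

59⁻¹ mod 61: 59*30 ≡ 1 (mod 61), so 59⁻¹ ≡ 30.
y = 6 + 59*((52 − 6)*30 mod 61) = 6 + 59*38 = 2248.
Check: 2248 mod 59 = 6, 2248 mod 61 = 52. ✓

2248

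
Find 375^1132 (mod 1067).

606

Compute successive squares:
375^1 ≡ 375 (mod 1067)
375^2 ≡ 375^2 = 140625 ≡ 848 (mod 1067)
375^4 ≡ 848^2 = 719104 ≡ 1013 (mod 1067)
375^8 ≡ 1013^2 = 1026169 ≡ 782 (mod 1067)
375^16 ≡ 782^2 = 611524 ≡ 133 (mod 1067)
375^32 ≡ 133^2 = 17689 ≡ 617 (mod 1067)
375^64 ≡ 617^2 = 380689 ≡ 837 (mod 1067)
375^128 ≡ 837^2 = 700569 ≡ 617 (mod 1067)
375^256 ≡ 617^2 = 380689 ≡ 837 (mod 1067)
375^512 ≡ 837^2 = 700569 ≡ 617 (mod 1067)
375^1024 ≡ 617^2 = 380689 ≡ 837 (mod 1067)
375^1132 = 375^1024 * 375^64 * 375^32 * 375^8 * 375^4 ≡ 837 * 837 * 617 * 782 * 1013 (mod 1067).
Accumulate the product:
837 * 837 = 700569 ≡ 617
617 * 617 = 380689 ≡ 837
837 * 782 = 654534 ≡ 463
463 * 1013 = 469019 ≡ 606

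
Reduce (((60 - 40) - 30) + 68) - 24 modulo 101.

34

60 - 40 = 20
20 - 30 = -10 ≡ 91 (mod 101)
91 + 68 = 159 ≡ 58 (mod 101)
58 - 24 = 34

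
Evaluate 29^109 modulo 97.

84

109 in binary is 1101101, i.e. 109 = 64 + 32 + 8 + 4 + 1.
29^1 ≡ 29 (mod 97)
29^2 ≡ 29^2 = 841 ≡ 65 (mod 97)
29^4 ≡ 65^2 = 4225 ≡ 54 (mod 97)
29^8 ≡ 54^2 = 2916 ≡ 6 (mod 97)
29^16 ≡ 6^2 = 36 (mod 97)
29^32 ≡ 36^2 = 1296 ≡ 35 (mod 97)
29^64 ≡ 35^2 = 1225 ≡ 61 (mod 97)
29^109 = 29^64 × 29^32 × 29^8 × 29^4 × 29^1 ≡ 61 × 35 × 6 × 54 × 29 (mod 97).
Accumulate the product:
61 × 35 = 2135 ≡ 1
1 × 6 = 6
6 × 54 = 324 ≡ 33
33 × 29 = 957 ≡ 84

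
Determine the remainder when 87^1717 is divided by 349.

158

1717 in binary is 11010110101, i.e. 1717 = 1024 + 512 + 128 + 32 + 16 + 4 + 1.
87^1 ≡ 87 (mod 349)
87^2 ≡ 87^2 = 7569 ≡ 240 (mod 349)
87^4 ≡ 240^2 = 57600 ≡ 15 (mod 349)
87^8 ≡ 15^2 = 225 (mod 349)
87^16 ≡ 225^2 = 50625 ≡ 20 (mod 349)
87^32 ≡ 20^2 = 400 ≡ 51 (mod 349)
87^64 ≡ 51^2 = 2601 ≡ 158 (mod 349)
87^128 ≡ 158^2 = 24964 ≡ 185 (mod 349)
87^256 ≡ 185^2 = 34225 ≡ 23 (mod 349)
87^512 ≡ 23^2 = 529 ≡ 180 (mod 349)
87^1024 ≡ 180^2 = 32400 ≡ 292 (mod 349)
87^1717 = 87^1024 * 87^512 * 87^128 * 87^32 * 87^16 * 87^4 * 87^1 ≡ 292 * 180 * 185 * 51 * 20 * 15 * 87 (mod 349).
Accumulate the product:
292 * 180 = 52560 ≡ 210
210 * 185 = 38850 ≡ 111
111 * 51 = 5661 ≡ 77
77 * 20 = 1540 ≡ 144
144 * 15 = 2160 ≡ 66
66 * 87 = 5742 ≡ 158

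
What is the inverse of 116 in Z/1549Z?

1322

1549 = 13×116 + 41
116 = 2×41 + 34
41 = 1×34 + 7
34 = 4×7 + 6
7 = 1×6 + 1
6 = 6×1 + 0
gcd(116, 1549) = 1, so the inverse exists.
Back-substitute for 1:
1 = 1×7 − 1×6
  = −1×34 + 5×7
  = 5×41 − 6×34
  = −6×116 + 17×41
  = 17×1549 − 227×116
So 116⁻¹ ≡ −227 ≡ 1322 (mod 1549).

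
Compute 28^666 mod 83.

30

28^1 ≡ 28 (mod 83)
28^2 ≡ 28^2 = 784 ≡ 37 (mod 83)
28^4 ≡ 37^2 = 1369 ≡ 41 (mod 83)
28^8 ≡ 41^2 = 1681 ≡ 21 (mod 83)
28^16 ≡ 21^2 = 441 ≡ 26 (mod 83)
28^32 ≡ 26^2 = 676 ≡ 12 (mod 83)
28^64 ≡ 12^2 = 144 ≡ 61 (mod 83)
28^128 ≡ 61^2 = 3721 ≡ 69 (mod 83)
28^256 ≡ 69^2 = 4761 ≡ 30 (mod 83)
28^512 ≡ 30^2 = 900 ≡ 70 (mod 83)
28^666 = 28^512 × 28^128 × 28^16 × 28^8 × 28^2 ≡ 70 × 69 × 26 × 21 × 37 (mod 83).
Accumulate the product:
70 × 69 = 4830 ≡ 16
16 × 26 = 416 ≡ 1
1 × 21 = 21
21 × 37 = 777 ≡ 30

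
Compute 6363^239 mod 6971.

Using repeated squaring:
239 in binary is 11101111, i.e. 239 = 128 + 64 + 32 + 8 + 4 + 2 + 1.
6363^1 ≡ 6363 (mod 6971)
6363^2 ≡ 6363^2 = 40487769 ≡ 201 (mod 6971)
6363^4 ≡ 201^2 = 40401 ≡ 5546 (mod 6971)
6363^8 ≡ 5546^2 = 30758116 ≡ 2064 (mod 6971)
6363^16 ≡ 2064^2 = 4260096 ≡ 815 (mod 6971)
6363^32 ≡ 815^2 = 664225 ≡ 1980 (mod 6971)
6363^64 ≡ 1980^2 = 3920400 ≡ 2698 (mod 6971)
6363^128 ≡ 2698^2 = 7279204 ≡ 1480 (mod 6971)
6363^239 = 6363^128 * 6363^64 * 6363^32 * 6363^8 * 6363^4 * 6363^2 * 6363^1 ≡ 1480 * 2698 * 1980 * 2064 * 5546 * 201 * 6363 (mod 6971).
Accumulate the product:
1480 * 2698 = 3993040 ≡ 5628
5628 * 1980 = 11143440 ≡ 3782
3782 * 2064 = 7806048 ≡ 5499
5499 * 5546 = 30497454 ≡ 6300
6300 * 201 = 1266300 ≡ 4549
4549 * 6363 = 28945287 ≡ 1695

1695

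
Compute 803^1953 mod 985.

Using repeated squaring:
803^1 ≡ 803 (mod 985)
803^2 ≡ 803^2 = 644809 ≡ 619 (mod 985)
803^4 ≡ 619^2 = 383161 ≡ 981 (mod 985)
803^8 ≡ 981^2 = 962361 ≡ 16 (mod 985)
803^16 ≡ 16^2 = 256 (mod 985)
803^32 ≡ 256^2 = 65536 ≡ 526 (mod 985)
803^64 ≡ 526^2 = 276676 ≡ 876 (mod 985)
803^128 ≡ 876^2 = 767376 ≡ 61 (mod 985)
803^256 ≡ 61^2 = 3721 ≡ 766 (mod 985)
803^512 ≡ 766^2 = 586756 ≡ 681 (mod 985)
803^1024 ≡ 681^2 = 463761 ≡ 811 (mod 985)
803^1953 = 803^1024 × 803^512 × 803^256 × 803^128 × 803^32 × 803^1 ≡ 811 × 681 × 766 × 61 × 526 × 803 (mod 985).
Accumulate the product:
811 × 681 = 552291 ≡ 691
691 × 766 = 529306 ≡ 361
361 × 61 = 22021 ≡ 351
351 × 526 = 184626 ≡ 431
431 × 803 = 346093 ≡ 358

358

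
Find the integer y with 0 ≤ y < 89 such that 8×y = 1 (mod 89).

89 = 11*8 + 1
8 = 8*1 + 0
gcd(8, 89) = 1, so the inverse exists.
Back-substitute for 1:
1 = 1*89 − 11*8
So 8⁻¹ ≡ −11 ≡ 78 (mod 89).

78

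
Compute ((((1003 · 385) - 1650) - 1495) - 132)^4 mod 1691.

1003 · 385 = 386155 ≡ 607 (mod 1691)
607 - 1650 = -1043 ≡ 648 (mod 1691)
648 - 1495 = -847 ≡ 844 (mod 1691)
844 - 132 = 712
(712)^4 ≡ 1602 (mod 1691)

1602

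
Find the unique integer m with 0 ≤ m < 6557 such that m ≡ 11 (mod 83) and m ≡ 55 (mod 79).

83⁻¹ mod 79: 83*20 ≡ 1 (mod 79), so 83⁻¹ ≡ 20.
m = 11 + 83*((55 − 11)*20 mod 79) = 11 + 83*11 = 924.

924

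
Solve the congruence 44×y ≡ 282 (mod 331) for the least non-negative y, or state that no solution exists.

202

gcd(44, 331) = 1, so a unique solution mod 331 exists.
44⁻¹ ≡ 158 (mod 331).
y ≡ 158×282 ≡ 202 (mod 331).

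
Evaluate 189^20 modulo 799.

424

By square-and-multiply:
20 in binary is 10100, i.e. 20 = 16 + 4.
189^1 ≡ 189 (mod 799)
189^2 ≡ 189^2 = 35721 ≡ 565 (mod 799)
189^4 ≡ 565^2 = 319225 ≡ 424 (mod 799)
189^8 ≡ 424^2 = 179776 ≡ 1 (mod 799)
189^16 ≡ 1^2 = 1 (mod 799)
189^20 = 189^16 × 189^4 ≡ 1 × 424 (mod 799).
1 × 424 = 424 ≡ 424 (mod 799).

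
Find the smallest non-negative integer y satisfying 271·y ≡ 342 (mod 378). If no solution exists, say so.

18

gcd(271, 378) = 1, so a unique solution mod 378 exists.
271⁻¹ ≡ 325 (mod 378).
y ≡ 325·342 ≡ 18 (mod 378).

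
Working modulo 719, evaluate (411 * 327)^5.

654

411 * 327 = 134397 ≡ 663 (mod 719)
(663)^5 ≡ 654 (mod 719)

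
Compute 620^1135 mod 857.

1135 in binary is 10001101111, i.e. 1135 = 1024 + 64 + 32 + 8 + 4 + 2 + 1.
620^1 ≡ 620 (mod 857)
620^2 ≡ 620^2 = 384400 ≡ 464 (mod 857)
620^4 ≡ 464^2 = 215296 ≡ 189 (mod 857)
620^8 ≡ 189^2 = 35721 ≡ 584 (mod 857)
620^16 ≡ 584^2 = 341056 ≡ 827 (mod 857)
620^32 ≡ 827^2 = 683929 ≡ 43 (mod 857)
620^64 ≡ 43^2 = 1849 ≡ 135 (mod 857)
620^128 ≡ 135^2 = 18225 ≡ 228 (mod 857)
620^256 ≡ 228^2 = 51984 ≡ 564 (mod 857)
620^512 ≡ 564^2 = 318096 ≡ 149 (mod 857)
620^1024 ≡ 149^2 = 22201 ≡ 776 (mod 857)
620^1135 = 620^1024 * 620^64 * 620^32 * 620^8 * 620^4 * 620^2 * 620^1 ≡ 776 * 135 * 43 * 584 * 189 * 464 * 620 (mod 857).
Accumulate the product:
776 * 135 = 104760 ≡ 206
206 * 43 = 8858 ≡ 288
288 * 584 = 168192 ≡ 220
220 * 189 = 41580 ≡ 444
444 * 464 = 206016 ≡ 336
336 * 620 = 208320 ≡ 69

69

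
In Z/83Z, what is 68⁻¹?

11

83 = 1*68 + 15
68 = 4*15 + 8
15 = 1*8 + 7
8 = 1*7 + 1
7 = 7*1 + 0
gcd(68, 83) = 1, so the inverse exists.
Back-substitute for 1:
1 = 1*8 − 1*7
  = −1*15 + 2*8
  = 2*68 − 9*15
  = −9*83 + 11*68
So 68⁻¹ ≡ 11 (mod 83).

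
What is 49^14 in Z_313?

286

By square-and-multiply:
14 in binary is 1110, i.e. 14 = 8 + 4 + 2.
49^1 ≡ 49 (mod 313)
49^2 ≡ 49^2 = 2401 ≡ 210 (mod 313)
49^4 ≡ 210^2 = 44100 ≡ 280 (mod 313)
49^8 ≡ 280^2 = 78400 ≡ 150 (mod 313)
49^14 = 49^8 × 49^4 × 49^2 ≡ 150 × 280 × 210 (mod 313).
Accumulate the product:
150 × 280 = 42000 ≡ 58
58 × 210 = 12180 ≡ 286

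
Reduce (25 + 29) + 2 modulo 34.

25 + 29 = 54 ≡ 20 (mod 34)
20 + 2 = 22

22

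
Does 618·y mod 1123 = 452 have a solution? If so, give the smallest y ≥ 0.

gcd(618, 1123) = 1, so a unique solution mod 1123 exists.
618⁻¹ ≡ 805 (mod 1123).
y ≡ 805·452 ≡ 8 (mod 1123).

8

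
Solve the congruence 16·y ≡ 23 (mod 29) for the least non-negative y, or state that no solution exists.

gcd(16, 29) = 1, so a unique solution mod 29 exists.
16⁻¹ ≡ 20 (mod 29).
y ≡ 20·23 ≡ 25 (mod 29).

25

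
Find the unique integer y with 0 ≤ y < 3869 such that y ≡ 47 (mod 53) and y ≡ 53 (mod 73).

53⁻¹ mod 73: 53×62 ≡ 1 (mod 73), so 53⁻¹ ≡ 62.
y = 47 + 53×((53 − 47)×62 mod 73) = 47 + 53×7 = 418.

418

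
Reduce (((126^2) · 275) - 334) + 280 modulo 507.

69

(126)^2 ≡ 159 (mod 507)
159 · 275 = 43725 ≡ 123 (mod 507)
123 - 334 = -211 ≡ 296 (mod 507)
296 + 280 = 576 ≡ 69 (mod 507)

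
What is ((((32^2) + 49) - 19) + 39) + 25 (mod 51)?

(32)^2 ≡ 4 (mod 51)
4 + 49 = 53 ≡ 2 (mod 51)
2 - 19 = -17 ≡ 34 (mod 51)
34 + 39 = 73 ≡ 22 (mod 51)
22 + 25 = 47

47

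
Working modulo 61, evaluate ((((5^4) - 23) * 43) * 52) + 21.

(5)^4 ≡ 15 (mod 61)
15 - 23 = -8 ≡ 53 (mod 61)
53 * 43 = 2279 ≡ 22 (mod 61)
22 * 52 = 1144 ≡ 46 (mod 61)
46 + 21 = 67 ≡ 6 (mod 61)

6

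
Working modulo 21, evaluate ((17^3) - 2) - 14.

(17)^3 ≡ 20 (mod 21)
20 - 2 = 18
18 - 14 = 4

4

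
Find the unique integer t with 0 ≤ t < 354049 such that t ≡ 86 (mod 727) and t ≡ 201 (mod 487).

229091

727⁻¹ mod 487: 727×278 ≡ 1 (mod 487), so 727⁻¹ ≡ 278.
t = 86 + 727×((201 − 86)×278 mod 487) = 86 + 727×315 = 229091.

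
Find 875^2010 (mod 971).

343

2010 in binary is 11111011010, i.e. 2010 = 1024 + 512 + 256 + 128 + 64 + 16 + 8 + 2.
875^1 ≡ 875 (mod 971)
875^2 ≡ 875^2 = 765625 ≡ 477 (mod 971)
875^4 ≡ 477^2 = 227529 ≡ 315 (mod 971)
875^8 ≡ 315^2 = 99225 ≡ 183 (mod 971)
875^16 ≡ 183^2 = 33489 ≡ 475 (mod 971)
875^32 ≡ 475^2 = 225625 ≡ 353 (mod 971)
875^64 ≡ 353^2 = 124609 ≡ 321 (mod 971)
875^128 ≡ 321^2 = 103041 ≡ 115 (mod 971)
875^256 ≡ 115^2 = 13225 ≡ 602 (mod 971)
875^512 ≡ 602^2 = 362404 ≡ 221 (mod 971)
875^1024 ≡ 221^2 = 48841 ≡ 291 (mod 971)
875^2010 = 875^1024 · 875^512 · 875^256 · 875^128 · 875^64 · 875^16 · 875^8 · 875^2 ≡ 291 · 221 · 602 · 115 · 321 · 475 · 183 · 477 (mod 971).
Accumulate the product:
291 · 221 = 64311 ≡ 225
225 · 602 = 135450 ≡ 481
481 · 115 = 55315 ≡ 939
939 · 321 = 301419 ≡ 409
409 · 475 = 194275 ≡ 75
75 · 183 = 13725 ≡ 131
131 · 477 = 62487 ≡ 343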